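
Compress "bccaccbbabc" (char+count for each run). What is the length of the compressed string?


Input: bccaccbbabc
Runs:
  'b' x 1 => "b1"
  'c' x 2 => "c2"
  'a' x 1 => "a1"
  'c' x 2 => "c2"
  'b' x 2 => "b2"
  'a' x 1 => "a1"
  'b' x 1 => "b1"
  'c' x 1 => "c1"
Compressed: "b1c2a1c2b2a1b1c1"
Compressed length: 16

16


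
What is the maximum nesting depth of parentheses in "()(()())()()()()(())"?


Input: "()(()())()()()()(())"
Tracking depth:
  Position 0 '(': depth becomes 1
  Position 1 ')': depth becomes 0
  Position 2 '(': depth becomes 1
  Position 3 '(': depth becomes 2
  Position 4 ')': depth becomes 1
  Position 5 '(': depth becomes 2
  Position 6 ')': depth becomes 1
  Position 7 ')': depth becomes 0
  Position 8 '(': depth becomes 1
  Position 9 ')': depth becomes 0
  Position 10 '(': depth becomes 1
  Position 11 ')': depth becomes 0
  Position 12 '(': depth becomes 1
  Position 13 ')': depth becomes 0
  Position 14 '(': depth becomes 1
  Position 15 ')': depth becomes 0
  Position 16 '(': depth becomes 1
  Position 17 '(': depth becomes 2
  Position 18 ')': depth becomes 1
  Position 19 ')': depth becomes 0
Maximum depth reached: 2

2


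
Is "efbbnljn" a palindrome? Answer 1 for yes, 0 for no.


Input: efbbnljn
Reversed: njlnbbfe
  Compare pos 0 ('e') with pos 7 ('n'): MISMATCH
  Compare pos 1 ('f') with pos 6 ('j'): MISMATCH
  Compare pos 2 ('b') with pos 5 ('l'): MISMATCH
  Compare pos 3 ('b') with pos 4 ('n'): MISMATCH
Result: not a palindrome

0


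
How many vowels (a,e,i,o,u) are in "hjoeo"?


Input: hjoeo
Checking each character:
  'h' at position 0: consonant
  'j' at position 1: consonant
  'o' at position 2: vowel (running total: 1)
  'e' at position 3: vowel (running total: 2)
  'o' at position 4: vowel (running total: 3)
Total vowels: 3

3


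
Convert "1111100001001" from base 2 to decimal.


Input: "1111100001001" in base 2
Positional expansion:
  Digit '1' (value 1) x 2^12 = 4096
  Digit '1' (value 1) x 2^11 = 2048
  Digit '1' (value 1) x 2^10 = 1024
  Digit '1' (value 1) x 2^9 = 512
  Digit '1' (value 1) x 2^8 = 256
  Digit '0' (value 0) x 2^7 = 0
  Digit '0' (value 0) x 2^6 = 0
  Digit '0' (value 0) x 2^5 = 0
  Digit '0' (value 0) x 2^4 = 0
  Digit '1' (value 1) x 2^3 = 8
  Digit '0' (value 0) x 2^2 = 0
  Digit '0' (value 0) x 2^1 = 0
  Digit '1' (value 1) x 2^0 = 1
Sum = 7945

7945


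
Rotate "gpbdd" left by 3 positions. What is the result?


Input: "gpbdd", rotate left by 3
First 3 characters: "gpb"
Remaining characters: "dd"
Concatenate remaining + first: "dd" + "gpb" = "ddgpb"

ddgpb


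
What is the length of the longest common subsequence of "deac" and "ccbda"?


LCS of "deac" and "ccbda"
DP table:
           c    c    b    d    a
      0    0    0    0    0    0
  d   0    0    0    0    1    1
  e   0    0    0    0    1    1
  a   0    0    0    0    1    2
  c   0    1    1    1    1    2
LCS length = dp[4][5] = 2

2


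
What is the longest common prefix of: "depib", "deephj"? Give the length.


Words: depib, deephj
  Position 0: all 'd' => match
  Position 1: all 'e' => match
  Position 2: ('p', 'e') => mismatch, stop
LCP = "de" (length 2)

2


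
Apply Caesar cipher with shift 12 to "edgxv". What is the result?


Caesar cipher: shift "edgxv" by 12
  'e' (pos 4) + 12 = pos 16 = 'q'
  'd' (pos 3) + 12 = pos 15 = 'p'
  'g' (pos 6) + 12 = pos 18 = 's'
  'x' (pos 23) + 12 = pos 9 = 'j'
  'v' (pos 21) + 12 = pos 7 = 'h'
Result: qpsjh

qpsjh


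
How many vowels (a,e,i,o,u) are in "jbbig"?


Input: jbbig
Checking each character:
  'j' at position 0: consonant
  'b' at position 1: consonant
  'b' at position 2: consonant
  'i' at position 3: vowel (running total: 1)
  'g' at position 4: consonant
Total vowels: 1

1


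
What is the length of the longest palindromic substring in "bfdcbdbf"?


Input: "bfdcbdbf"
Checking substrings for palindromes:
  [4:7] "bdb" (len 3) => palindrome
Longest palindromic substring: "bdb" with length 3

3


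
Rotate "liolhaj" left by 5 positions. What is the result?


Input: "liolhaj", rotate left by 5
First 5 characters: "liolh"
Remaining characters: "aj"
Concatenate remaining + first: "aj" + "liolh" = "ajliolh"

ajliolh


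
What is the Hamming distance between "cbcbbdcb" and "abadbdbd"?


Comparing "cbcbbdcb" and "abadbdbd" position by position:
  Position 0: 'c' vs 'a' => differ
  Position 1: 'b' vs 'b' => same
  Position 2: 'c' vs 'a' => differ
  Position 3: 'b' vs 'd' => differ
  Position 4: 'b' vs 'b' => same
  Position 5: 'd' vs 'd' => same
  Position 6: 'c' vs 'b' => differ
  Position 7: 'b' vs 'd' => differ
Total differences (Hamming distance): 5

5


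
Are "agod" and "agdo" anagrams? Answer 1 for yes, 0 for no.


Strings: "agod", "agdo"
Sorted first:  adgo
Sorted second: adgo
Sorted forms match => anagrams

1


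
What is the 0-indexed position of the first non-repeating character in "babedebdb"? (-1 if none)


Input: babedebdb
Character frequencies:
  'a': 1
  'b': 4
  'd': 2
  'e': 2
Scanning left to right for freq == 1:
  Position 0 ('b'): freq=4, skip
  Position 1 ('a'): unique! => answer = 1

1


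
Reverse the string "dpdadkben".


Input: dpdadkben
Reading characters right to left:
  Position 8: 'n'
  Position 7: 'e'
  Position 6: 'b'
  Position 5: 'k'
  Position 4: 'd'
  Position 3: 'a'
  Position 2: 'd'
  Position 1: 'p'
  Position 0: 'd'
Reversed: nebkdadpd

nebkdadpd


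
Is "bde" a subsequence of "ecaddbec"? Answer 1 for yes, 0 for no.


Check if "bde" is a subsequence of "ecaddbec"
Greedy scan:
  Position 0 ('e'): no match needed
  Position 1 ('c'): no match needed
  Position 2 ('a'): no match needed
  Position 3 ('d'): no match needed
  Position 4 ('d'): no match needed
  Position 5 ('b'): matches sub[0] = 'b'
  Position 6 ('e'): no match needed
  Position 7 ('c'): no match needed
Only matched 1/3 characters => not a subsequence

0


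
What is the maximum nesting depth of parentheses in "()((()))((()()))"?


Input: "()((()))((()()))"
Tracking depth:
  Position 0 '(': depth becomes 1
  Position 1 ')': depth becomes 0
  Position 2 '(': depth becomes 1
  Position 3 '(': depth becomes 2
  Position 4 '(': depth becomes 3
  Position 5 ')': depth becomes 2
  Position 6 ')': depth becomes 1
  Position 7 ')': depth becomes 0
  Position 8 '(': depth becomes 1
  Position 9 '(': depth becomes 2
  Position 10 '(': depth becomes 3
  Position 11 ')': depth becomes 2
  Position 12 '(': depth becomes 3
  Position 13 ')': depth becomes 2
  Position 14 ')': depth becomes 1
  Position 15 ')': depth becomes 0
Maximum depth reached: 3

3


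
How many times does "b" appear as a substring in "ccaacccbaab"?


Searching for "b" in "ccaacccbaab"
Scanning each position:
  Position 0: "c" => no
  Position 1: "c" => no
  Position 2: "a" => no
  Position 3: "a" => no
  Position 4: "c" => no
  Position 5: "c" => no
  Position 6: "c" => no
  Position 7: "b" => MATCH
  Position 8: "a" => no
  Position 9: "a" => no
  Position 10: "b" => MATCH
Total occurrences: 2

2


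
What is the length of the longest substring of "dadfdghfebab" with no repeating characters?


Input: "dadfdghfebab"
Sliding window (track last position of each char):
  Position 0 ('d'): window [0,0] length 1 -- new best
  Position 1 ('a'): window [0,1] length 2 -- new best
  Position 2 ('d'): repeat (last at 0), move window start to 1
  Position 2 ('d'): window [1,2] length 2
  Position 3 ('f'): window [1,3] length 3 -- new best
  Position 4 ('d'): repeat (last at 2), move window start to 3
  Position 4 ('d'): window [3,4] length 2
  Position 5 ('g'): window [3,5] length 3
  Position 6 ('h'): window [3,6] length 4 -- new best
  Position 7 ('f'): repeat (last at 3), move window start to 4
  Position 7 ('f'): window [4,7] length 4
  Position 8 ('e'): window [4,8] length 5 -- new best
  Position 9 ('b'): window [4,9] length 6 -- new best
  Position 10 ('a'): window [4,10] length 7 -- new best
  Position 11 ('b'): repeat (last at 9), move window start to 10
  Position 11 ('b'): window [10,11] length 2
Longest substring with no repeats: "dghfeba" with length 7

7


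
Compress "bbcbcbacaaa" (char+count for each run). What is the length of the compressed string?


Input: bbcbcbacaaa
Runs:
  'b' x 2 => "b2"
  'c' x 1 => "c1"
  'b' x 1 => "b1"
  'c' x 1 => "c1"
  'b' x 1 => "b1"
  'a' x 1 => "a1"
  'c' x 1 => "c1"
  'a' x 3 => "a3"
Compressed: "b2c1b1c1b1a1c1a3"
Compressed length: 16

16


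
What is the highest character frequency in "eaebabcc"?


Input: eaebabcc
Character counts:
  'a': 2
  'b': 2
  'c': 2
  'e': 2
Maximum frequency: 2

2


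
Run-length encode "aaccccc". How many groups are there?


Input: aaccccc
Scanning for consecutive runs:
  Group 1: 'a' x 2 (positions 0-1)
  Group 2: 'c' x 5 (positions 2-6)
Total groups: 2

2


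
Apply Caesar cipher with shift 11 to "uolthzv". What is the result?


Caesar cipher: shift "uolthzv" by 11
  'u' (pos 20) + 11 = pos 5 = 'f'
  'o' (pos 14) + 11 = pos 25 = 'z'
  'l' (pos 11) + 11 = pos 22 = 'w'
  't' (pos 19) + 11 = pos 4 = 'e'
  'h' (pos 7) + 11 = pos 18 = 's'
  'z' (pos 25) + 11 = pos 10 = 'k'
  'v' (pos 21) + 11 = pos 6 = 'g'
Result: fzweskg

fzweskg


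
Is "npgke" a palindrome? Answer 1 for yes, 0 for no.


Input: npgke
Reversed: ekgpn
  Compare pos 0 ('n') with pos 4 ('e'): MISMATCH
  Compare pos 1 ('p') with pos 3 ('k'): MISMATCH
Result: not a palindrome

0


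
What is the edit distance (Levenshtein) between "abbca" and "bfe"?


Computing edit distance: "abbca" -> "bfe"
DP table:
           b    f    e
      0    1    2    3
  a   1    1    2    3
  b   2    1    2    3
  b   3    2    2    3
  c   4    3    3    3
  a   5    4    4    4
Edit distance = dp[5][3] = 4

4


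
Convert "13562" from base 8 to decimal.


Input: "13562" in base 8
Positional expansion:
  Digit '1' (value 1) x 8^4 = 4096
  Digit '3' (value 3) x 8^3 = 1536
  Digit '5' (value 5) x 8^2 = 320
  Digit '6' (value 6) x 8^1 = 48
  Digit '2' (value 2) x 8^0 = 2
Sum = 6002

6002


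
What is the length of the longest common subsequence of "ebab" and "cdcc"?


LCS of "ebab" and "cdcc"
DP table:
           c    d    c    c
      0    0    0    0    0
  e   0    0    0    0    0
  b   0    0    0    0    0
  a   0    0    0    0    0
  b   0    0    0    0    0
LCS length = dp[4][4] = 0

0


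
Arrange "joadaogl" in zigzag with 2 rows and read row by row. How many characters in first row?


Zigzag "joadaogl" into 2 rows:
Placing characters:
  'j' => row 0
  'o' => row 1
  'a' => row 0
  'd' => row 1
  'a' => row 0
  'o' => row 1
  'g' => row 0
  'l' => row 1
Rows:
  Row 0: "jaag"
  Row 1: "odol"
First row length: 4

4


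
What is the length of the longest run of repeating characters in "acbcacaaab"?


Input: "acbcacaaab"
Scanning for longest run:
  Position 1 ('c'): new char, reset run to 1
  Position 2 ('b'): new char, reset run to 1
  Position 3 ('c'): new char, reset run to 1
  Position 4 ('a'): new char, reset run to 1
  Position 5 ('c'): new char, reset run to 1
  Position 6 ('a'): new char, reset run to 1
  Position 7 ('a'): continues run of 'a', length=2
  Position 8 ('a'): continues run of 'a', length=3
  Position 9 ('b'): new char, reset run to 1
Longest run: 'a' with length 3

3


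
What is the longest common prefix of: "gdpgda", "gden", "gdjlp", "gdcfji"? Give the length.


Words: gdpgda, gden, gdjlp, gdcfji
  Position 0: all 'g' => match
  Position 1: all 'd' => match
  Position 2: ('p', 'e', 'j', 'c') => mismatch, stop
LCP = "gd" (length 2)

2


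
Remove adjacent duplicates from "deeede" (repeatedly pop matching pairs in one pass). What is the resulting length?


Input: deeede
Stack-based adjacent duplicate removal:
  Read 'd': push. Stack: d
  Read 'e': push. Stack: de
  Read 'e': matches stack top 'e' => pop. Stack: d
  Read 'e': push. Stack: de
  Read 'd': push. Stack: ded
  Read 'e': push. Stack: dede
Final stack: "dede" (length 4)

4


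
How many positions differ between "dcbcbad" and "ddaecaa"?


Comparing "dcbcbad" and "ddaecaa" position by position:
  Position 0: 'd' vs 'd' => same
  Position 1: 'c' vs 'd' => DIFFER
  Position 2: 'b' vs 'a' => DIFFER
  Position 3: 'c' vs 'e' => DIFFER
  Position 4: 'b' vs 'c' => DIFFER
  Position 5: 'a' vs 'a' => same
  Position 6: 'd' vs 'a' => DIFFER
Positions that differ: 5

5


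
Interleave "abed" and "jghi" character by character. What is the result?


Interleaving "abed" and "jghi":
  Position 0: 'a' from first, 'j' from second => "aj"
  Position 1: 'b' from first, 'g' from second => "bg"
  Position 2: 'e' from first, 'h' from second => "eh"
  Position 3: 'd' from first, 'i' from second => "di"
Result: ajbgehdi

ajbgehdi


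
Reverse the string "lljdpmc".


Input: lljdpmc
Reading characters right to left:
  Position 6: 'c'
  Position 5: 'm'
  Position 4: 'p'
  Position 3: 'd'
  Position 2: 'j'
  Position 1: 'l'
  Position 0: 'l'
Reversed: cmpdjll

cmpdjll


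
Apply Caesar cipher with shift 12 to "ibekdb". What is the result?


Caesar cipher: shift "ibekdb" by 12
  'i' (pos 8) + 12 = pos 20 = 'u'
  'b' (pos 1) + 12 = pos 13 = 'n'
  'e' (pos 4) + 12 = pos 16 = 'q'
  'k' (pos 10) + 12 = pos 22 = 'w'
  'd' (pos 3) + 12 = pos 15 = 'p'
  'b' (pos 1) + 12 = pos 13 = 'n'
Result: unqwpn

unqwpn


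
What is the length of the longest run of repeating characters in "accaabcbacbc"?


Input: "accaabcbacbc"
Scanning for longest run:
  Position 1 ('c'): new char, reset run to 1
  Position 2 ('c'): continues run of 'c', length=2
  Position 3 ('a'): new char, reset run to 1
  Position 4 ('a'): continues run of 'a', length=2
  Position 5 ('b'): new char, reset run to 1
  Position 6 ('c'): new char, reset run to 1
  Position 7 ('b'): new char, reset run to 1
  Position 8 ('a'): new char, reset run to 1
  Position 9 ('c'): new char, reset run to 1
  Position 10 ('b'): new char, reset run to 1
  Position 11 ('c'): new char, reset run to 1
Longest run: 'c' with length 2

2


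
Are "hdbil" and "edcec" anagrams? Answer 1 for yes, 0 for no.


Strings: "hdbil", "edcec"
Sorted first:  bdhil
Sorted second: ccdee
Differ at position 0: 'b' vs 'c' => not anagrams

0


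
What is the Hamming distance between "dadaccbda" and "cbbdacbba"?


Comparing "dadaccbda" and "cbbdacbba" position by position:
  Position 0: 'd' vs 'c' => differ
  Position 1: 'a' vs 'b' => differ
  Position 2: 'd' vs 'b' => differ
  Position 3: 'a' vs 'd' => differ
  Position 4: 'c' vs 'a' => differ
  Position 5: 'c' vs 'c' => same
  Position 6: 'b' vs 'b' => same
  Position 7: 'd' vs 'b' => differ
  Position 8: 'a' vs 'a' => same
Total differences (Hamming distance): 6

6


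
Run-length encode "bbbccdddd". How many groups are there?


Input: bbbccdddd
Scanning for consecutive runs:
  Group 1: 'b' x 3 (positions 0-2)
  Group 2: 'c' x 2 (positions 3-4)
  Group 3: 'd' x 4 (positions 5-8)
Total groups: 3

3


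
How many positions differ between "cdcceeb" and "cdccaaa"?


Comparing "cdcceeb" and "cdccaaa" position by position:
  Position 0: 'c' vs 'c' => same
  Position 1: 'd' vs 'd' => same
  Position 2: 'c' vs 'c' => same
  Position 3: 'c' vs 'c' => same
  Position 4: 'e' vs 'a' => DIFFER
  Position 5: 'e' vs 'a' => DIFFER
  Position 6: 'b' vs 'a' => DIFFER
Positions that differ: 3

3


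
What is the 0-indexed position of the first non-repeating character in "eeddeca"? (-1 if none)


Input: eeddeca
Character frequencies:
  'a': 1
  'c': 1
  'd': 2
  'e': 3
Scanning left to right for freq == 1:
  Position 0 ('e'): freq=3, skip
  Position 1 ('e'): freq=3, skip
  Position 2 ('d'): freq=2, skip
  Position 3 ('d'): freq=2, skip
  Position 4 ('e'): freq=3, skip
  Position 5 ('c'): unique! => answer = 5

5


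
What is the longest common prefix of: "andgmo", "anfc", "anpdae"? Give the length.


Words: andgmo, anfc, anpdae
  Position 0: all 'a' => match
  Position 1: all 'n' => match
  Position 2: ('d', 'f', 'p') => mismatch, stop
LCP = "an" (length 2)

2


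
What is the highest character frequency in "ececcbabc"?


Input: ececcbabc
Character counts:
  'a': 1
  'b': 2
  'c': 4
  'e': 2
Maximum frequency: 4

4


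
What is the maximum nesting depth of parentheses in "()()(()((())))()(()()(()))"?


Input: "()()(()((())))()(()()(()))"
Tracking depth:
  Position 0 '(': depth becomes 1
  Position 1 ')': depth becomes 0
  Position 2 '(': depth becomes 1
  Position 3 ')': depth becomes 0
  Position 4 '(': depth becomes 1
  Position 5 '(': depth becomes 2
  Position 6 ')': depth becomes 1
  Position 7 '(': depth becomes 2
  Position 8 '(': depth becomes 3
  Position 9 '(': depth becomes 4
  Position 10 ')': depth becomes 3
  Position 11 ')': depth becomes 2
  Position 12 ')': depth becomes 1
  Position 13 ')': depth becomes 0
  Position 14 '(': depth becomes 1
  Position 15 ')': depth becomes 0
  Position 16 '(': depth becomes 1
  Position 17 '(': depth becomes 2
  Position 18 ')': depth becomes 1
  Position 19 '(': depth becomes 2
  Position 20 ')': depth becomes 1
  Position 21 '(': depth becomes 2
  Position 22 '(': depth becomes 3
  Position 23 ')': depth becomes 2
  Position 24 ')': depth becomes 1
  Position 25 ')': depth becomes 0
Maximum depth reached: 4

4


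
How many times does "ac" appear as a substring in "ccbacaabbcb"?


Searching for "ac" in "ccbacaabbcb"
Scanning each position:
  Position 0: "cc" => no
  Position 1: "cb" => no
  Position 2: "ba" => no
  Position 3: "ac" => MATCH
  Position 4: "ca" => no
  Position 5: "aa" => no
  Position 6: "ab" => no
  Position 7: "bb" => no
  Position 8: "bc" => no
  Position 9: "cb" => no
Total occurrences: 1

1


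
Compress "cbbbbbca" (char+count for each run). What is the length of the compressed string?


Input: cbbbbbca
Runs:
  'c' x 1 => "c1"
  'b' x 5 => "b5"
  'c' x 1 => "c1"
  'a' x 1 => "a1"
Compressed: "c1b5c1a1"
Compressed length: 8

8


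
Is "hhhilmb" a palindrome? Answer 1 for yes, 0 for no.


Input: hhhilmb
Reversed: bmlihhh
  Compare pos 0 ('h') with pos 6 ('b'): MISMATCH
  Compare pos 1 ('h') with pos 5 ('m'): MISMATCH
  Compare pos 2 ('h') with pos 4 ('l'): MISMATCH
Result: not a palindrome

0


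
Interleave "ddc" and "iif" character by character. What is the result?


Interleaving "ddc" and "iif":
  Position 0: 'd' from first, 'i' from second => "di"
  Position 1: 'd' from first, 'i' from second => "di"
  Position 2: 'c' from first, 'f' from second => "cf"
Result: didicf

didicf


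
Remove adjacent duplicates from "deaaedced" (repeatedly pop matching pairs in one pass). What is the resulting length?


Input: deaaedced
Stack-based adjacent duplicate removal:
  Read 'd': push. Stack: d
  Read 'e': push. Stack: de
  Read 'a': push. Stack: dea
  Read 'a': matches stack top 'a' => pop. Stack: de
  Read 'e': matches stack top 'e' => pop. Stack: d
  Read 'd': matches stack top 'd' => pop. Stack: (empty)
  Read 'c': push. Stack: c
  Read 'e': push. Stack: ce
  Read 'd': push. Stack: ced
Final stack: "ced" (length 3)

3


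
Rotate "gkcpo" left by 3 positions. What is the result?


Input: "gkcpo", rotate left by 3
First 3 characters: "gkc"
Remaining characters: "po"
Concatenate remaining + first: "po" + "gkc" = "pogkc"

pogkc


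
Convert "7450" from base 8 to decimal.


Input: "7450" in base 8
Positional expansion:
  Digit '7' (value 7) x 8^3 = 3584
  Digit '4' (value 4) x 8^2 = 256
  Digit '5' (value 5) x 8^1 = 40
  Digit '0' (value 0) x 8^0 = 0
Sum = 3880

3880


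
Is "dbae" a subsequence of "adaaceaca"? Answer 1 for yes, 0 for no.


Check if "dbae" is a subsequence of "adaaceaca"
Greedy scan:
  Position 0 ('a'): no match needed
  Position 1 ('d'): matches sub[0] = 'd'
  Position 2 ('a'): no match needed
  Position 3 ('a'): no match needed
  Position 4 ('c'): no match needed
  Position 5 ('e'): no match needed
  Position 6 ('a'): no match needed
  Position 7 ('c'): no match needed
  Position 8 ('a'): no match needed
Only matched 1/4 characters => not a subsequence

0


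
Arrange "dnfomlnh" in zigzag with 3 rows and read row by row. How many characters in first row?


Zigzag "dnfomlnh" into 3 rows:
Placing characters:
  'd' => row 0
  'n' => row 1
  'f' => row 2
  'o' => row 1
  'm' => row 0
  'l' => row 1
  'n' => row 2
  'h' => row 1
Rows:
  Row 0: "dm"
  Row 1: "nolh"
  Row 2: "fn"
First row length: 2

2


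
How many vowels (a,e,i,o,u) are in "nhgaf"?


Input: nhgaf
Checking each character:
  'n' at position 0: consonant
  'h' at position 1: consonant
  'g' at position 2: consonant
  'a' at position 3: vowel (running total: 1)
  'f' at position 4: consonant
Total vowels: 1

1


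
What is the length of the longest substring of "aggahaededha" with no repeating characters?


Input: "aggahaededha"
Sliding window (track last position of each char):
  Position 0 ('a'): window [0,0] length 1 -- new best
  Position 1 ('g'): window [0,1] length 2 -- new best
  Position 2 ('g'): repeat (last at 1), move window start to 2
  Position 2 ('g'): window [2,2] length 1
  Position 3 ('a'): window [2,3] length 2
  Position 4 ('h'): window [2,4] length 3 -- new best
  Position 5 ('a'): repeat (last at 3), move window start to 4
  Position 5 ('a'): window [4,5] length 2
  Position 6 ('e'): window [4,6] length 3
  Position 7 ('d'): window [4,7] length 4 -- new best
  Position 8 ('e'): repeat (last at 6), move window start to 7
  Position 8 ('e'): window [7,8] length 2
  Position 9 ('d'): repeat (last at 7), move window start to 8
  Position 9 ('d'): window [8,9] length 2
  Position 10 ('h'): window [8,10] length 3
  Position 11 ('a'): window [8,11] length 4
Longest substring with no repeats: "haed" with length 4

4


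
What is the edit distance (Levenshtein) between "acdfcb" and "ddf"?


Computing edit distance: "acdfcb" -> "ddf"
DP table:
           d    d    f
      0    1    2    3
  a   1    1    2    3
  c   2    2    2    3
  d   3    2    2    3
  f   4    3    3    2
  c   5    4    4    3
  b   6    5    5    4
Edit distance = dp[6][3] = 4

4


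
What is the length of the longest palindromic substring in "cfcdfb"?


Input: "cfcdfb"
Checking substrings for palindromes:
  [0:3] "cfc" (len 3) => palindrome
Longest palindromic substring: "cfc" with length 3

3


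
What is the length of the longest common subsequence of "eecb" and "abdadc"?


LCS of "eecb" and "abdadc"
DP table:
           a    b    d    a    d    c
      0    0    0    0    0    0    0
  e   0    0    0    0    0    0    0
  e   0    0    0    0    0    0    0
  c   0    0    0    0    0    0    1
  b   0    0    1    1    1    1    1
LCS length = dp[4][6] = 1

1


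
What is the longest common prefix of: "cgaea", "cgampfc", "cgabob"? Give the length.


Words: cgaea, cgampfc, cgabob
  Position 0: all 'c' => match
  Position 1: all 'g' => match
  Position 2: all 'a' => match
  Position 3: ('e', 'm', 'b') => mismatch, stop
LCP = "cga" (length 3)

3


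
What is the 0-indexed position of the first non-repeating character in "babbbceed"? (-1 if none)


Input: babbbceed
Character frequencies:
  'a': 1
  'b': 4
  'c': 1
  'd': 1
  'e': 2
Scanning left to right for freq == 1:
  Position 0 ('b'): freq=4, skip
  Position 1 ('a'): unique! => answer = 1

1


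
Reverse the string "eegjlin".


Input: eegjlin
Reading characters right to left:
  Position 6: 'n'
  Position 5: 'i'
  Position 4: 'l'
  Position 3: 'j'
  Position 2: 'g'
  Position 1: 'e'
  Position 0: 'e'
Reversed: niljgee

niljgee


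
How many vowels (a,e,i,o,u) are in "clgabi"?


Input: clgabi
Checking each character:
  'c' at position 0: consonant
  'l' at position 1: consonant
  'g' at position 2: consonant
  'a' at position 3: vowel (running total: 1)
  'b' at position 4: consonant
  'i' at position 5: vowel (running total: 2)
Total vowels: 2

2


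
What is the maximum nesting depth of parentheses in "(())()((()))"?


Input: "(())()((()))"
Tracking depth:
  Position 0 '(': depth becomes 1
  Position 1 '(': depth becomes 2
  Position 2 ')': depth becomes 1
  Position 3 ')': depth becomes 0
  Position 4 '(': depth becomes 1
  Position 5 ')': depth becomes 0
  Position 6 '(': depth becomes 1
  Position 7 '(': depth becomes 2
  Position 8 '(': depth becomes 3
  Position 9 ')': depth becomes 2
  Position 10 ')': depth becomes 1
  Position 11 ')': depth becomes 0
Maximum depth reached: 3

3


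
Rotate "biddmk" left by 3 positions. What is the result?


Input: "biddmk", rotate left by 3
First 3 characters: "bid"
Remaining characters: "dmk"
Concatenate remaining + first: "dmk" + "bid" = "dmkbid"

dmkbid


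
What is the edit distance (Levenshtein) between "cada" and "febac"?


Computing edit distance: "cada" -> "febac"
DP table:
           f    e    b    a    c
      0    1    2    3    4    5
  c   1    1    2    3    4    4
  a   2    2    2    3    3    4
  d   3    3    3    3    4    4
  a   4    4    4    4    3    4
Edit distance = dp[4][5] = 4

4


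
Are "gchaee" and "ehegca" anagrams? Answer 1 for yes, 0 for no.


Strings: "gchaee", "ehegca"
Sorted first:  aceegh
Sorted second: aceegh
Sorted forms match => anagrams

1


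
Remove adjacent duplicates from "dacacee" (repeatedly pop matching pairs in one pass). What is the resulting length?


Input: dacacee
Stack-based adjacent duplicate removal:
  Read 'd': push. Stack: d
  Read 'a': push. Stack: da
  Read 'c': push. Stack: dac
  Read 'a': push. Stack: daca
  Read 'c': push. Stack: dacac
  Read 'e': push. Stack: dacace
  Read 'e': matches stack top 'e' => pop. Stack: dacac
Final stack: "dacac" (length 5)

5


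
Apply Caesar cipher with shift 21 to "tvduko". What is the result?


Caesar cipher: shift "tvduko" by 21
  't' (pos 19) + 21 = pos 14 = 'o'
  'v' (pos 21) + 21 = pos 16 = 'q'
  'd' (pos 3) + 21 = pos 24 = 'y'
  'u' (pos 20) + 21 = pos 15 = 'p'
  'k' (pos 10) + 21 = pos 5 = 'f'
  'o' (pos 14) + 21 = pos 9 = 'j'
Result: oqypfj

oqypfj


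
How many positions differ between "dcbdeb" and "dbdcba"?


Comparing "dcbdeb" and "dbdcba" position by position:
  Position 0: 'd' vs 'd' => same
  Position 1: 'c' vs 'b' => DIFFER
  Position 2: 'b' vs 'd' => DIFFER
  Position 3: 'd' vs 'c' => DIFFER
  Position 4: 'e' vs 'b' => DIFFER
  Position 5: 'b' vs 'a' => DIFFER
Positions that differ: 5

5


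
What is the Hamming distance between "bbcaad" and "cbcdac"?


Comparing "bbcaad" and "cbcdac" position by position:
  Position 0: 'b' vs 'c' => differ
  Position 1: 'b' vs 'b' => same
  Position 2: 'c' vs 'c' => same
  Position 3: 'a' vs 'd' => differ
  Position 4: 'a' vs 'a' => same
  Position 5: 'd' vs 'c' => differ
Total differences (Hamming distance): 3

3


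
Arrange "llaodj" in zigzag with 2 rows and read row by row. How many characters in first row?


Zigzag "llaodj" into 2 rows:
Placing characters:
  'l' => row 0
  'l' => row 1
  'a' => row 0
  'o' => row 1
  'd' => row 0
  'j' => row 1
Rows:
  Row 0: "lad"
  Row 1: "loj"
First row length: 3

3


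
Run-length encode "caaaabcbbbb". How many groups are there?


Input: caaaabcbbbb
Scanning for consecutive runs:
  Group 1: 'c' x 1 (positions 0-0)
  Group 2: 'a' x 4 (positions 1-4)
  Group 3: 'b' x 1 (positions 5-5)
  Group 4: 'c' x 1 (positions 6-6)
  Group 5: 'b' x 4 (positions 7-10)
Total groups: 5

5


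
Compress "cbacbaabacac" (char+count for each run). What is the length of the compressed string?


Input: cbacbaabacac
Runs:
  'c' x 1 => "c1"
  'b' x 1 => "b1"
  'a' x 1 => "a1"
  'c' x 1 => "c1"
  'b' x 1 => "b1"
  'a' x 2 => "a2"
  'b' x 1 => "b1"
  'a' x 1 => "a1"
  'c' x 1 => "c1"
  'a' x 1 => "a1"
  'c' x 1 => "c1"
Compressed: "c1b1a1c1b1a2b1a1c1a1c1"
Compressed length: 22

22


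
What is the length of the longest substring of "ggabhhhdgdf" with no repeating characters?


Input: "ggabhhhdgdf"
Sliding window (track last position of each char):
  Position 0 ('g'): window [0,0] length 1 -- new best
  Position 1 ('g'): repeat (last at 0), move window start to 1
  Position 1 ('g'): window [1,1] length 1
  Position 2 ('a'): window [1,2] length 2 -- new best
  Position 3 ('b'): window [1,3] length 3 -- new best
  Position 4 ('h'): window [1,4] length 4 -- new best
  Position 5 ('h'): repeat (last at 4), move window start to 5
  Position 5 ('h'): window [5,5] length 1
  Position 6 ('h'): repeat (last at 5), move window start to 6
  Position 6 ('h'): window [6,6] length 1
  Position 7 ('d'): window [6,7] length 2
  Position 8 ('g'): window [6,8] length 3
  Position 9 ('d'): repeat (last at 7), move window start to 8
  Position 9 ('d'): window [8,9] length 2
  Position 10 ('f'): window [8,10] length 3
Longest substring with no repeats: "gabh" with length 4

4


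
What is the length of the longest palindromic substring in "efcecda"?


Input: "efcecda"
Checking substrings for palindromes:
  [2:5] "cec" (len 3) => palindrome
Longest palindromic substring: "cec" with length 3

3


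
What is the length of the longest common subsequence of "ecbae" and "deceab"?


LCS of "ecbae" and "deceab"
DP table:
           d    e    c    e    a    b
      0    0    0    0    0    0    0
  e   0    0    1    1    1    1    1
  c   0    0    1    2    2    2    2
  b   0    0    1    2    2    2    3
  a   0    0    1    2    2    3    3
  e   0    0    1    2    3    3    3
LCS length = dp[5][6] = 3

3


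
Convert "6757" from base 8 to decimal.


Input: "6757" in base 8
Positional expansion:
  Digit '6' (value 6) x 8^3 = 3072
  Digit '7' (value 7) x 8^2 = 448
  Digit '5' (value 5) x 8^1 = 40
  Digit '7' (value 7) x 8^0 = 7
Sum = 3567

3567


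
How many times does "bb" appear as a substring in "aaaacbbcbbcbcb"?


Searching for "bb" in "aaaacbbcbbcbcb"
Scanning each position:
  Position 0: "aa" => no
  Position 1: "aa" => no
  Position 2: "aa" => no
  Position 3: "ac" => no
  Position 4: "cb" => no
  Position 5: "bb" => MATCH
  Position 6: "bc" => no
  Position 7: "cb" => no
  Position 8: "bb" => MATCH
  Position 9: "bc" => no
  Position 10: "cb" => no
  Position 11: "bc" => no
  Position 12: "cb" => no
Total occurrences: 2

2


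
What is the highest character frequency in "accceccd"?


Input: accceccd
Character counts:
  'a': 1
  'c': 5
  'd': 1
  'e': 1
Maximum frequency: 5

5


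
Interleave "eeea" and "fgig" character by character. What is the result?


Interleaving "eeea" and "fgig":
  Position 0: 'e' from first, 'f' from second => "ef"
  Position 1: 'e' from first, 'g' from second => "eg"
  Position 2: 'e' from first, 'i' from second => "ei"
  Position 3: 'a' from first, 'g' from second => "ag"
Result: efegeiag

efegeiag


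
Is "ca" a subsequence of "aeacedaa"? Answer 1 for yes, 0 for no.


Check if "ca" is a subsequence of "aeacedaa"
Greedy scan:
  Position 0 ('a'): no match needed
  Position 1 ('e'): no match needed
  Position 2 ('a'): no match needed
  Position 3 ('c'): matches sub[0] = 'c'
  Position 4 ('e'): no match needed
  Position 5 ('d'): no match needed
  Position 6 ('a'): matches sub[1] = 'a'
  Position 7 ('a'): no match needed
All 2 characters matched => is a subsequence

1


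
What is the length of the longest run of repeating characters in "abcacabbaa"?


Input: "abcacabbaa"
Scanning for longest run:
  Position 1 ('b'): new char, reset run to 1
  Position 2 ('c'): new char, reset run to 1
  Position 3 ('a'): new char, reset run to 1
  Position 4 ('c'): new char, reset run to 1
  Position 5 ('a'): new char, reset run to 1
  Position 6 ('b'): new char, reset run to 1
  Position 7 ('b'): continues run of 'b', length=2
  Position 8 ('a'): new char, reset run to 1
  Position 9 ('a'): continues run of 'a', length=2
Longest run: 'b' with length 2

2


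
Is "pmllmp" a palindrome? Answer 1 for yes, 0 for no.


Input: pmllmp
Reversed: pmllmp
  Compare pos 0 ('p') with pos 5 ('p'): match
  Compare pos 1 ('m') with pos 4 ('m'): match
  Compare pos 2 ('l') with pos 3 ('l'): match
Result: palindrome

1


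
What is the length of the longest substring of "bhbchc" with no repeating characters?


Input: "bhbchc"
Sliding window (track last position of each char):
  Position 0 ('b'): window [0,0] length 1 -- new best
  Position 1 ('h'): window [0,1] length 2 -- new best
  Position 2 ('b'): repeat (last at 0), move window start to 1
  Position 2 ('b'): window [1,2] length 2
  Position 3 ('c'): window [1,3] length 3 -- new best
  Position 4 ('h'): repeat (last at 1), move window start to 2
  Position 4 ('h'): window [2,4] length 3
  Position 5 ('c'): repeat (last at 3), move window start to 4
  Position 5 ('c'): window [4,5] length 2
Longest substring with no repeats: "hbc" with length 3

3


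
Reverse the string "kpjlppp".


Input: kpjlppp
Reading characters right to left:
  Position 6: 'p'
  Position 5: 'p'
  Position 4: 'p'
  Position 3: 'l'
  Position 2: 'j'
  Position 1: 'p'
  Position 0: 'k'
Reversed: pppljpk

pppljpk


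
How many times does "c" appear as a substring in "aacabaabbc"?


Searching for "c" in "aacabaabbc"
Scanning each position:
  Position 0: "a" => no
  Position 1: "a" => no
  Position 2: "c" => MATCH
  Position 3: "a" => no
  Position 4: "b" => no
  Position 5: "a" => no
  Position 6: "a" => no
  Position 7: "b" => no
  Position 8: "b" => no
  Position 9: "c" => MATCH
Total occurrences: 2

2


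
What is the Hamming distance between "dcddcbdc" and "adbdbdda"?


Comparing "dcddcbdc" and "adbdbdda" position by position:
  Position 0: 'd' vs 'a' => differ
  Position 1: 'c' vs 'd' => differ
  Position 2: 'd' vs 'b' => differ
  Position 3: 'd' vs 'd' => same
  Position 4: 'c' vs 'b' => differ
  Position 5: 'b' vs 'd' => differ
  Position 6: 'd' vs 'd' => same
  Position 7: 'c' vs 'a' => differ
Total differences (Hamming distance): 6

6


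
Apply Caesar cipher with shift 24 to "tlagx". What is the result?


Caesar cipher: shift "tlagx" by 24
  't' (pos 19) + 24 = pos 17 = 'r'
  'l' (pos 11) + 24 = pos 9 = 'j'
  'a' (pos 0) + 24 = pos 24 = 'y'
  'g' (pos 6) + 24 = pos 4 = 'e'
  'x' (pos 23) + 24 = pos 21 = 'v'
Result: rjyev

rjyev


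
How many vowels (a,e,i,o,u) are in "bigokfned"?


Input: bigokfned
Checking each character:
  'b' at position 0: consonant
  'i' at position 1: vowel (running total: 1)
  'g' at position 2: consonant
  'o' at position 3: vowel (running total: 2)
  'k' at position 4: consonant
  'f' at position 5: consonant
  'n' at position 6: consonant
  'e' at position 7: vowel (running total: 3)
  'd' at position 8: consonant
Total vowels: 3

3


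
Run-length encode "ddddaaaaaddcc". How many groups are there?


Input: ddddaaaaaddcc
Scanning for consecutive runs:
  Group 1: 'd' x 4 (positions 0-3)
  Group 2: 'a' x 5 (positions 4-8)
  Group 3: 'd' x 2 (positions 9-10)
  Group 4: 'c' x 2 (positions 11-12)
Total groups: 4

4


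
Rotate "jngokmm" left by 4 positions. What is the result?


Input: "jngokmm", rotate left by 4
First 4 characters: "jngo"
Remaining characters: "kmm"
Concatenate remaining + first: "kmm" + "jngo" = "kmmjngo"

kmmjngo


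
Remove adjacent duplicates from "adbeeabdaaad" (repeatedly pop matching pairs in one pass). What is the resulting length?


Input: adbeeabdaaad
Stack-based adjacent duplicate removal:
  Read 'a': push. Stack: a
  Read 'd': push. Stack: ad
  Read 'b': push. Stack: adb
  Read 'e': push. Stack: adbe
  Read 'e': matches stack top 'e' => pop. Stack: adb
  Read 'a': push. Stack: adba
  Read 'b': push. Stack: adbab
  Read 'd': push. Stack: adbabd
  Read 'a': push. Stack: adbabda
  Read 'a': matches stack top 'a' => pop. Stack: adbabd
  Read 'a': push. Stack: adbabda
  Read 'd': push. Stack: adbabdad
Final stack: "adbabdad" (length 8)

8


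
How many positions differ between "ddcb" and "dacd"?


Comparing "ddcb" and "dacd" position by position:
  Position 0: 'd' vs 'd' => same
  Position 1: 'd' vs 'a' => DIFFER
  Position 2: 'c' vs 'c' => same
  Position 3: 'b' vs 'd' => DIFFER
Positions that differ: 2

2


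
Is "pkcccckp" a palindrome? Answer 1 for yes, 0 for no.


Input: pkcccckp
Reversed: pkcccckp
  Compare pos 0 ('p') with pos 7 ('p'): match
  Compare pos 1 ('k') with pos 6 ('k'): match
  Compare pos 2 ('c') with pos 5 ('c'): match
  Compare pos 3 ('c') with pos 4 ('c'): match
Result: palindrome

1


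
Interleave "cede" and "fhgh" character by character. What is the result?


Interleaving "cede" and "fhgh":
  Position 0: 'c' from first, 'f' from second => "cf"
  Position 1: 'e' from first, 'h' from second => "eh"
  Position 2: 'd' from first, 'g' from second => "dg"
  Position 3: 'e' from first, 'h' from second => "eh"
Result: cfehdgeh

cfehdgeh


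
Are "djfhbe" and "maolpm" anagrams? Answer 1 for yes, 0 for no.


Strings: "djfhbe", "maolpm"
Sorted first:  bdefhj
Sorted second: almmop
Differ at position 0: 'b' vs 'a' => not anagrams

0


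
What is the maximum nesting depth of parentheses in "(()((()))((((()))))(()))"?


Input: "(()((()))((((()))))(()))"
Tracking depth:
  Position 0 '(': depth becomes 1
  Position 1 '(': depth becomes 2
  Position 2 ')': depth becomes 1
  Position 3 '(': depth becomes 2
  Position 4 '(': depth becomes 3
  Position 5 '(': depth becomes 4
  Position 6 ')': depth becomes 3
  Position 7 ')': depth becomes 2
  Position 8 ')': depth becomes 1
  Position 9 '(': depth becomes 2
  Position 10 '(': depth becomes 3
  Position 11 '(': depth becomes 4
  Position 12 '(': depth becomes 5
  Position 13 '(': depth becomes 6
  Position 14 ')': depth becomes 5
  Position 15 ')': depth becomes 4
  Position 16 ')': depth becomes 3
  Position 17 ')': depth becomes 2
  Position 18 ')': depth becomes 1
  Position 19 '(': depth becomes 2
  Position 20 '(': depth becomes 3
  Position 21 ')': depth becomes 2
  Position 22 ')': depth becomes 1
  Position 23 ')': depth becomes 0
Maximum depth reached: 6

6


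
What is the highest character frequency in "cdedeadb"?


Input: cdedeadb
Character counts:
  'a': 1
  'b': 1
  'c': 1
  'd': 3
  'e': 2
Maximum frequency: 3

3


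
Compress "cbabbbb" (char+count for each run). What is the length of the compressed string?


Input: cbabbbb
Runs:
  'c' x 1 => "c1"
  'b' x 1 => "b1"
  'a' x 1 => "a1"
  'b' x 4 => "b4"
Compressed: "c1b1a1b4"
Compressed length: 8

8


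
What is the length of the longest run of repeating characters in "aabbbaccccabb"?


Input: "aabbbaccccabb"
Scanning for longest run:
  Position 1 ('a'): continues run of 'a', length=2
  Position 2 ('b'): new char, reset run to 1
  Position 3 ('b'): continues run of 'b', length=2
  Position 4 ('b'): continues run of 'b', length=3
  Position 5 ('a'): new char, reset run to 1
  Position 6 ('c'): new char, reset run to 1
  Position 7 ('c'): continues run of 'c', length=2
  Position 8 ('c'): continues run of 'c', length=3
  Position 9 ('c'): continues run of 'c', length=4
  Position 10 ('a'): new char, reset run to 1
  Position 11 ('b'): new char, reset run to 1
  Position 12 ('b'): continues run of 'b', length=2
Longest run: 'c' with length 4

4


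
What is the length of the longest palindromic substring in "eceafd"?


Input: "eceafd"
Checking substrings for palindromes:
  [0:3] "ece" (len 3) => palindrome
Longest palindromic substring: "ece" with length 3

3


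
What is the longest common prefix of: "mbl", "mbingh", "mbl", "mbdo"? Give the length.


Words: mbl, mbingh, mbl, mbdo
  Position 0: all 'm' => match
  Position 1: all 'b' => match
  Position 2: ('l', 'i', 'l', 'd') => mismatch, stop
LCP = "mb" (length 2)

2


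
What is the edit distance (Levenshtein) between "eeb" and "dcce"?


Computing edit distance: "eeb" -> "dcce"
DP table:
           d    c    c    e
      0    1    2    3    4
  e   1    1    2    3    3
  e   2    2    2    3    3
  b   3    3    3    3    4
Edit distance = dp[3][4] = 4

4


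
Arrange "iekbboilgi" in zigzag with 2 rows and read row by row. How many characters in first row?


Zigzag "iekbboilgi" into 2 rows:
Placing characters:
  'i' => row 0
  'e' => row 1
  'k' => row 0
  'b' => row 1
  'b' => row 0
  'o' => row 1
  'i' => row 0
  'l' => row 1
  'g' => row 0
  'i' => row 1
Rows:
  Row 0: "ikbig"
  Row 1: "eboli"
First row length: 5

5
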